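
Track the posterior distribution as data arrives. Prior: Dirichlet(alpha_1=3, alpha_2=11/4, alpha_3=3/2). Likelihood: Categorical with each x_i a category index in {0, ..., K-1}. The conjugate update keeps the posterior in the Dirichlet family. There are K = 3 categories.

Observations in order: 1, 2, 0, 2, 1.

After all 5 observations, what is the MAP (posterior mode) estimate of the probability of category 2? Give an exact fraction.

10/37

obs 1: x=1 → posterior Dirichlet(3, 15/4, 3/2)
obs 2: x=2 → posterior Dirichlet(3, 15/4, 5/2)
obs 3: x=0 → posterior Dirichlet(4, 15/4, 5/2)
obs 4: x=2 → posterior Dirichlet(4, 15/4, 7/2)
obs 5: x=1 → posterior Dirichlet(4, 19/4, 7/2)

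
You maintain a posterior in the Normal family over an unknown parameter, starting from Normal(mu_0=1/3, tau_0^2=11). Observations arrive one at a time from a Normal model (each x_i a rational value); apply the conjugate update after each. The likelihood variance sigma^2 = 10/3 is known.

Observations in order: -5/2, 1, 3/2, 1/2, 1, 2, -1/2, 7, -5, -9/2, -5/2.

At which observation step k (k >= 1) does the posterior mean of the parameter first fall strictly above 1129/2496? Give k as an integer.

obs 1: x=-5/2 → posterior Normal(-475/258, 110/43)
obs 2: x=1 → posterior Normal(-277/456, 55/38)
obs 3: x=3/2 → posterior Normal(10/327, 110/109)
obs 4: x=1/2 → posterior Normal(119/852, 55/71)
obs 5: x=1 → posterior Normal(317/1050, 22/35)
obs 6: x=2 → posterior Normal(713/1248, 55/104)
obs 7: x=-1/2 → posterior Normal(307/723, 110/241)
obs 8: x=7 → posterior Normal(500/411, 55/137)
obs 9: x=-5 → posterior Normal(505/921, 110/307)
obs 10: x=-9/2 → posterior Normal(7/120, 11/34)
obs 11: x=-5/2 → posterior Normal(-188/1119, 110/373)

k = 6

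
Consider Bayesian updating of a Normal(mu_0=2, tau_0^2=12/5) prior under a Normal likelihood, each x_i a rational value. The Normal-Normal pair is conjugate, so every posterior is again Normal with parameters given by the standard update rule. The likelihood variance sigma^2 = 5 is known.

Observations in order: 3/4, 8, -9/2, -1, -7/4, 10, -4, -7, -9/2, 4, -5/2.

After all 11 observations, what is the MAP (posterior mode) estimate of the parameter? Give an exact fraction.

20/157

obs 1: x=3/4 → posterior Normal(59/37, 60/37)
obs 2: x=8 → posterior Normal(155/49, 60/49)
obs 3: x=-9/2 → posterior Normal(101/61, 60/61)
obs 4: x=-1 → posterior Normal(89/73, 60/73)
obs 5: x=-7/4 → posterior Normal(4/5, 12/17)
obs 6: x=10 → posterior Normal(188/97, 60/97)
obs 7: x=-4 → posterior Normal(140/109, 60/109)
obs 8: x=-7 → posterior Normal(56/121, 60/121)
obs 9: x=-9/2 → posterior Normal(2/133, 60/133)
obs 10: x=4 → posterior Normal(10/29, 12/29)
obs 11: x=-5/2 → posterior Normal(20/157, 60/157)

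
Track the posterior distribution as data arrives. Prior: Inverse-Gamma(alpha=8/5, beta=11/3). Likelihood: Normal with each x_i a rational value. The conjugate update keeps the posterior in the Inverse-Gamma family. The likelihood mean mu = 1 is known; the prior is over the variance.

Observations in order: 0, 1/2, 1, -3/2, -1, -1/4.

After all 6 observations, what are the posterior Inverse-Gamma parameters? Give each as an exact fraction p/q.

obs 1: x=0 → posterior Inverse-Gamma(21/10, 25/6)
obs 2: x=1/2 → posterior Inverse-Gamma(13/5, 103/24)
obs 3: x=1 → posterior Inverse-Gamma(31/10, 103/24)
obs 4: x=-3/2 → posterior Inverse-Gamma(18/5, 89/12)
obs 5: x=-1 → posterior Inverse-Gamma(41/10, 113/12)
obs 6: x=-1/4 → posterior Inverse-Gamma(23/5, 979/96)

alpha=23/5, beta=979/96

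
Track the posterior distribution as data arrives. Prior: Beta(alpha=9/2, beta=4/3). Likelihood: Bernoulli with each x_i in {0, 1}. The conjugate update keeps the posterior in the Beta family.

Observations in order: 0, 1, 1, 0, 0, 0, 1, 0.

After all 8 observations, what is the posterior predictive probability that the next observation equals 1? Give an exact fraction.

45/83

obs 1: x=0 → posterior Beta(9/2, 7/3)
obs 2: x=1 → posterior Beta(11/2, 7/3)
obs 3: x=1 → posterior Beta(13/2, 7/3)
obs 4: x=0 → posterior Beta(13/2, 10/3)
obs 5: x=0 → posterior Beta(13/2, 13/3)
obs 6: x=0 → posterior Beta(13/2, 16/3)
obs 7: x=1 → posterior Beta(15/2, 16/3)
obs 8: x=0 → posterior Beta(15/2, 19/3)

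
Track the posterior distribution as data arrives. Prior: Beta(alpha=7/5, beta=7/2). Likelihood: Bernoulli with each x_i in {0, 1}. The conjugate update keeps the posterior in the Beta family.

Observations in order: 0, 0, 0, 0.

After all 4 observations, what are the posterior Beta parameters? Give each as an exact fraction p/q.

alpha=7/5, beta=15/2

obs 1: x=0 → posterior Beta(7/5, 9/2)
obs 2: x=0 → posterior Beta(7/5, 11/2)
obs 3: x=0 → posterior Beta(7/5, 13/2)
obs 4: x=0 → posterior Beta(7/5, 15/2)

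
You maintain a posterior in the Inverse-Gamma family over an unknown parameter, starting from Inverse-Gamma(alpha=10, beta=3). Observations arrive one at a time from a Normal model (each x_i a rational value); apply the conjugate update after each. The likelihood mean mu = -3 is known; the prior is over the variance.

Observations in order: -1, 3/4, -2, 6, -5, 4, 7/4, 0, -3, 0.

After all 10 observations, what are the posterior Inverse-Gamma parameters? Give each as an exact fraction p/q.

obs 1: x=-1 → posterior Inverse-Gamma(21/2, 5)
obs 2: x=3/4 → posterior Inverse-Gamma(11, 385/32)
obs 3: x=-2 → posterior Inverse-Gamma(23/2, 401/32)
obs 4: x=6 → posterior Inverse-Gamma(12, 1697/32)
obs 5: x=-5 → posterior Inverse-Gamma(25/2, 1761/32)
obs 6: x=4 → posterior Inverse-Gamma(13, 2545/32)
obs 7: x=7/4 → posterior Inverse-Gamma(27/2, 1453/16)
obs 8: x=0 → posterior Inverse-Gamma(14, 1525/16)
obs 9: x=-3 → posterior Inverse-Gamma(29/2, 1525/16)
obs 10: x=0 → posterior Inverse-Gamma(15, 1597/16)

alpha=15, beta=1597/16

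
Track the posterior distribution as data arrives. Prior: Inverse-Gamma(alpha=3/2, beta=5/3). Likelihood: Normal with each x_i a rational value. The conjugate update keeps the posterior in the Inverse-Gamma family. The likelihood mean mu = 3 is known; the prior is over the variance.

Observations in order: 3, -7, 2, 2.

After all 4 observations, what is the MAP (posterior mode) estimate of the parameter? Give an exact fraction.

316/27

obs 1: x=3 → posterior Inverse-Gamma(2, 5/3)
obs 2: x=-7 → posterior Inverse-Gamma(5/2, 155/3)
obs 3: x=2 → posterior Inverse-Gamma(3, 313/6)
obs 4: x=2 → posterior Inverse-Gamma(7/2, 158/3)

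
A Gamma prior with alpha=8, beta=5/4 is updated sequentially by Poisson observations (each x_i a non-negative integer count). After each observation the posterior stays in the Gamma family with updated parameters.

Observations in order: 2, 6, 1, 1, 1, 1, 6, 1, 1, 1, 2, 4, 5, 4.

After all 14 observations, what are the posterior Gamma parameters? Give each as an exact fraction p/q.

alpha=44, beta=61/4

obs 1: x=2 → posterior Gamma(10, 9/4)
obs 2: x=6 → posterior Gamma(16, 13/4)
obs 3: x=1 → posterior Gamma(17, 17/4)
obs 4: x=1 → posterior Gamma(18, 21/4)
obs 5: x=1 → posterior Gamma(19, 25/4)
obs 6: x=1 → posterior Gamma(20, 29/4)
obs 7: x=6 → posterior Gamma(26, 33/4)
obs 8: x=1 → posterior Gamma(27, 37/4)
obs 9: x=1 → posterior Gamma(28, 41/4)
obs 10: x=1 → posterior Gamma(29, 45/4)
obs 11: x=2 → posterior Gamma(31, 49/4)
obs 12: x=4 → posterior Gamma(35, 53/4)
obs 13: x=5 → posterior Gamma(40, 57/4)
obs 14: x=4 → posterior Gamma(44, 61/4)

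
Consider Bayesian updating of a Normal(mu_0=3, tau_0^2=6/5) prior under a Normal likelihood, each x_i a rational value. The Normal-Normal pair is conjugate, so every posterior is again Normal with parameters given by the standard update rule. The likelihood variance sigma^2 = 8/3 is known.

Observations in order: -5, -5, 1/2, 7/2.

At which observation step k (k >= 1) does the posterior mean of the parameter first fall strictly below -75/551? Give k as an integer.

k = 2

obs 1: x=-5 → posterior Normal(15/29, 24/29)
obs 2: x=-5 → posterior Normal(-15/19, 12/19)
obs 3: x=1/2 → posterior Normal(-51/94, 24/47)
obs 4: x=7/2 → posterior Normal(3/28, 3/7)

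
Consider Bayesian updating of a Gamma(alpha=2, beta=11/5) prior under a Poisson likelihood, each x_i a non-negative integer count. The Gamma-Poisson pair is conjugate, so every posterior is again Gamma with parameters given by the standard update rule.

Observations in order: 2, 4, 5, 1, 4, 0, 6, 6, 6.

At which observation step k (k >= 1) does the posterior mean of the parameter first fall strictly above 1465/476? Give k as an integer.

obs 1: x=2 → posterior Gamma(4, 16/5)
obs 2: x=4 → posterior Gamma(8, 21/5)
obs 3: x=5 → posterior Gamma(13, 26/5)
obs 4: x=1 → posterior Gamma(14, 31/5)
obs 5: x=4 → posterior Gamma(18, 36/5)
obs 6: x=0 → posterior Gamma(18, 41/5)
obs 7: x=6 → posterior Gamma(24, 46/5)
obs 8: x=6 → posterior Gamma(30, 51/5)
obs 9: x=6 → posterior Gamma(36, 56/5)

k = 9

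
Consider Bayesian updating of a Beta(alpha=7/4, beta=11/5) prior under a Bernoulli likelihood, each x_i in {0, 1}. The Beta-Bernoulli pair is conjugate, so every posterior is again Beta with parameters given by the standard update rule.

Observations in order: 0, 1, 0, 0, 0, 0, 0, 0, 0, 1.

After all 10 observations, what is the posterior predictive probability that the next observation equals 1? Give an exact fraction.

obs 1: x=0 → posterior Beta(7/4, 16/5)
obs 2: x=1 → posterior Beta(11/4, 16/5)
obs 3: x=0 → posterior Beta(11/4, 21/5)
obs 4: x=0 → posterior Beta(11/4, 26/5)
obs 5: x=0 → posterior Beta(11/4, 31/5)
obs 6: x=0 → posterior Beta(11/4, 36/5)
obs 7: x=0 → posterior Beta(11/4, 41/5)
obs 8: x=0 → posterior Beta(11/4, 46/5)
obs 9: x=0 → posterior Beta(11/4, 51/5)
obs 10: x=1 → posterior Beta(15/4, 51/5)

25/93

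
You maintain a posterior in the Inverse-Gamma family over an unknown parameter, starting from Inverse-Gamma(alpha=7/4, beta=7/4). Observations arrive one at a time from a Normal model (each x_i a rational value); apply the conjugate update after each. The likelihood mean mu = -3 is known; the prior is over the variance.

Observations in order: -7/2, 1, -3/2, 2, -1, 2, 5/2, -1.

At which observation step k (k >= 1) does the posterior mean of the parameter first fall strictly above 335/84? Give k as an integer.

k = 2

obs 1: x=-7/2 → posterior Inverse-Gamma(9/4, 15/8)
obs 2: x=1 → posterior Inverse-Gamma(11/4, 79/8)
obs 3: x=-3/2 → posterior Inverse-Gamma(13/4, 11)
obs 4: x=2 → posterior Inverse-Gamma(15/4, 47/2)
obs 5: x=-1 → posterior Inverse-Gamma(17/4, 51/2)
obs 6: x=2 → posterior Inverse-Gamma(19/4, 38)
obs 7: x=5/2 → posterior Inverse-Gamma(21/4, 425/8)
obs 8: x=-1 → posterior Inverse-Gamma(23/4, 441/8)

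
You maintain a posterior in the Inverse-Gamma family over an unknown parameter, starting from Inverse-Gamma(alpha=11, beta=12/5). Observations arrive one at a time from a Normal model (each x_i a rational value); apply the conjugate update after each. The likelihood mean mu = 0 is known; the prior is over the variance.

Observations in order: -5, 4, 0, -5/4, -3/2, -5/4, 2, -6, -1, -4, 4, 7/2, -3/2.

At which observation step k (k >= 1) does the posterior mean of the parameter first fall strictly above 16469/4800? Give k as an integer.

obs 1: x=-5 → posterior Inverse-Gamma(23/2, 149/10)
obs 2: x=4 → posterior Inverse-Gamma(12, 229/10)
obs 3: x=0 → posterior Inverse-Gamma(25/2, 229/10)
obs 4: x=-5/4 → posterior Inverse-Gamma(13, 3789/160)
obs 5: x=-3/2 → posterior Inverse-Gamma(27/2, 3969/160)
obs 6: x=-5/4 → posterior Inverse-Gamma(14, 2047/80)
obs 7: x=2 → posterior Inverse-Gamma(29/2, 2207/80)
obs 8: x=-6 → posterior Inverse-Gamma(15, 3647/80)
obs 9: x=-1 → posterior Inverse-Gamma(31/2, 3687/80)
obs 10: x=-4 → posterior Inverse-Gamma(16, 4327/80)
obs 11: x=4 → posterior Inverse-Gamma(33/2, 4967/80)
obs 12: x=7/2 → posterior Inverse-Gamma(17, 5457/80)
obs 13: x=-3/2 → posterior Inverse-Gamma(35/2, 5547/80)

k = 10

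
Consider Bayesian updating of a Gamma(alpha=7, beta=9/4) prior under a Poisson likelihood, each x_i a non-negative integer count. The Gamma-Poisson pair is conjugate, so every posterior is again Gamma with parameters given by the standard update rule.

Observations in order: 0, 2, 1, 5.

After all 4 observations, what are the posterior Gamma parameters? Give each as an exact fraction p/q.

alpha=15, beta=25/4

obs 1: x=0 → posterior Gamma(7, 13/4)
obs 2: x=2 → posterior Gamma(9, 17/4)
obs 3: x=1 → posterior Gamma(10, 21/4)
obs 4: x=5 → posterior Gamma(15, 25/4)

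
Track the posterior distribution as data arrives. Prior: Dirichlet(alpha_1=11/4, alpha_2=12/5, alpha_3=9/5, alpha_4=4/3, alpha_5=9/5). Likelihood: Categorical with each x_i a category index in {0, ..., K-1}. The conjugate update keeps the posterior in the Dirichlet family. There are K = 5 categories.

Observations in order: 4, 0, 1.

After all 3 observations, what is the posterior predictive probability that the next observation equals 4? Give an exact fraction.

obs 1: x=4 → posterior Dirichlet(11/4, 12/5, 9/5, 4/3, 14/5)
obs 2: x=0 → posterior Dirichlet(15/4, 12/5, 9/5, 4/3, 14/5)
obs 3: x=1 → posterior Dirichlet(15/4, 17/5, 9/5, 4/3, 14/5)

168/785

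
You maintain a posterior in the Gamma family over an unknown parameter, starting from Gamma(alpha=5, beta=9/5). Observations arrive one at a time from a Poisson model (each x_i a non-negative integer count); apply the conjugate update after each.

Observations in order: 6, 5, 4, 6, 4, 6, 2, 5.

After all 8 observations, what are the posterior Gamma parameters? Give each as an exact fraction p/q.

alpha=43, beta=49/5

obs 1: x=6 → posterior Gamma(11, 14/5)
obs 2: x=5 → posterior Gamma(16, 19/5)
obs 3: x=4 → posterior Gamma(20, 24/5)
obs 4: x=6 → posterior Gamma(26, 29/5)
obs 5: x=4 → posterior Gamma(30, 34/5)
obs 6: x=6 → posterior Gamma(36, 39/5)
obs 7: x=2 → posterior Gamma(38, 44/5)
obs 8: x=5 → posterior Gamma(43, 49/5)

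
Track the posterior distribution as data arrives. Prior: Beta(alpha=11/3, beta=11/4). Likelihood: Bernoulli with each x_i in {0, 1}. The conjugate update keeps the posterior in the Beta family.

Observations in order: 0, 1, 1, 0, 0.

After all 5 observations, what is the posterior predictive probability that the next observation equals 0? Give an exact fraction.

obs 1: x=0 → posterior Beta(11/3, 15/4)
obs 2: x=1 → posterior Beta(14/3, 15/4)
obs 3: x=1 → posterior Beta(17/3, 15/4)
obs 4: x=0 → posterior Beta(17/3, 19/4)
obs 5: x=0 → posterior Beta(17/3, 23/4)

69/137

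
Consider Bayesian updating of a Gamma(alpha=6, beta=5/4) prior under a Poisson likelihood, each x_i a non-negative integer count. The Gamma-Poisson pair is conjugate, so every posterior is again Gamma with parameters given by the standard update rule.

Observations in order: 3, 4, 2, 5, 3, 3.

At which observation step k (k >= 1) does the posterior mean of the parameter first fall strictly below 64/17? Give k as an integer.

obs 1: x=3 → posterior Gamma(9, 9/4)
obs 2: x=4 → posterior Gamma(13, 13/4)
obs 3: x=2 → posterior Gamma(15, 17/4)
obs 4: x=5 → posterior Gamma(20, 21/4)
obs 5: x=3 → posterior Gamma(23, 25/4)
obs 6: x=3 → posterior Gamma(26, 29/4)

k = 3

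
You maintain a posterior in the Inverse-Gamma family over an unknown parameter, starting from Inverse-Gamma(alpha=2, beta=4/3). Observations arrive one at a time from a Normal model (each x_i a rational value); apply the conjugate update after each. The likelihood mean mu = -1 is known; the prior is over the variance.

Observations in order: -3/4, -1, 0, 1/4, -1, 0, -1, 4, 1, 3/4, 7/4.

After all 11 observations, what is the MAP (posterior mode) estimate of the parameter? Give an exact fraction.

551/204

obs 1: x=-3/4 → posterior Inverse-Gamma(5/2, 131/96)
obs 2: x=-1 → posterior Inverse-Gamma(3, 131/96)
obs 3: x=0 → posterior Inverse-Gamma(7/2, 179/96)
obs 4: x=1/4 → posterior Inverse-Gamma(4, 127/48)
obs 5: x=-1 → posterior Inverse-Gamma(9/2, 127/48)
obs 6: x=0 → posterior Inverse-Gamma(5, 151/48)
obs 7: x=-1 → posterior Inverse-Gamma(11/2, 151/48)
obs 8: x=4 → posterior Inverse-Gamma(6, 751/48)
obs 9: x=1 → posterior Inverse-Gamma(13/2, 847/48)
obs 10: x=3/4 → posterior Inverse-Gamma(7, 1841/96)
obs 11: x=7/4 → posterior Inverse-Gamma(15/2, 551/24)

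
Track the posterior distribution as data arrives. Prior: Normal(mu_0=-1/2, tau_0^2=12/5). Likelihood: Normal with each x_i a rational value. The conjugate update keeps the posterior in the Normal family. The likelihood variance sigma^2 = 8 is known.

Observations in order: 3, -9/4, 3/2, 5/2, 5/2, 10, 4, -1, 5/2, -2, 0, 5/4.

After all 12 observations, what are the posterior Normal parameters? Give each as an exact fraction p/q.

mu_0=61/46, tau_0^2=12/23

obs 1: x=3 → posterior Normal(4/13, 24/13)
obs 2: x=-9/4 → posterior Normal(-11/64, 3/2)
obs 3: x=3/2 → posterior Normal(7/76, 24/19)
obs 4: x=5/2 → posterior Normal(37/88, 12/11)
obs 5: x=5/2 → posterior Normal(67/100, 24/25)
obs 6: x=10 → posterior Normal(187/112, 6/7)
obs 7: x=4 → posterior Normal(235/124, 24/31)
obs 8: x=-1 → posterior Normal(223/136, 12/17)
obs 9: x=5/2 → posterior Normal(253/148, 24/37)
obs 10: x=-2 → posterior Normal(229/160, 3/5)
obs 11: x=0 → posterior Normal(229/172, 24/43)
obs 12: x=5/4 → posterior Normal(61/46, 12/23)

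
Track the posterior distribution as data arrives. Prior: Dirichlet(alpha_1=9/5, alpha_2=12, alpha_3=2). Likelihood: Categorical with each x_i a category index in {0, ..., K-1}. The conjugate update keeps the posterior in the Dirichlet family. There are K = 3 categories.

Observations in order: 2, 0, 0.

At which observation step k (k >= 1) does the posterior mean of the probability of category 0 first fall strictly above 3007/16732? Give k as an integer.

obs 1: x=2 → posterior Dirichlet(9/5, 12, 3)
obs 2: x=0 → posterior Dirichlet(14/5, 12, 3)
obs 3: x=0 → posterior Dirichlet(19/5, 12, 3)

k = 3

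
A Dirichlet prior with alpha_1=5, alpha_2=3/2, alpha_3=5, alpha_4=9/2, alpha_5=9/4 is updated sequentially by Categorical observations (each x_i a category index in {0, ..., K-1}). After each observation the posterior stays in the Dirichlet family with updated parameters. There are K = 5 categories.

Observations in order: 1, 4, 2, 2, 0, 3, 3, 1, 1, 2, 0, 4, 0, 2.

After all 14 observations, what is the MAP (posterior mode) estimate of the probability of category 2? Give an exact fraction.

obs 1: x=1 → posterior Dirichlet(5, 5/2, 5, 9/2, 9/4)
obs 2: x=4 → posterior Dirichlet(5, 5/2, 5, 9/2, 13/4)
obs 3: x=2 → posterior Dirichlet(5, 5/2, 6, 9/2, 13/4)
obs 4: x=2 → posterior Dirichlet(5, 5/2, 7, 9/2, 13/4)
obs 5: x=0 → posterior Dirichlet(6, 5/2, 7, 9/2, 13/4)
obs 6: x=3 → posterior Dirichlet(6, 5/2, 7, 11/2, 13/4)
obs 7: x=3 → posterior Dirichlet(6, 5/2, 7, 13/2, 13/4)
obs 8: x=1 → posterior Dirichlet(6, 7/2, 7, 13/2, 13/4)
obs 9: x=1 → posterior Dirichlet(6, 9/2, 7, 13/2, 13/4)
obs 10: x=2 → posterior Dirichlet(6, 9/2, 8, 13/2, 13/4)
obs 11: x=0 → posterior Dirichlet(7, 9/2, 8, 13/2, 13/4)
obs 12: x=4 → posterior Dirichlet(7, 9/2, 8, 13/2, 17/4)
obs 13: x=0 → posterior Dirichlet(8, 9/2, 8, 13/2, 17/4)
obs 14: x=2 → posterior Dirichlet(8, 9/2, 9, 13/2, 17/4)

32/109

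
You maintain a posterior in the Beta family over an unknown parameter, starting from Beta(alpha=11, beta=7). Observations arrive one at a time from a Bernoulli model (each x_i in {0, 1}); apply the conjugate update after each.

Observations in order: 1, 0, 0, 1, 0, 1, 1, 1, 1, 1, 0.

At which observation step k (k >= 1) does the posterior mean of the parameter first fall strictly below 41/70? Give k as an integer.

k = 3

obs 1: x=1 → posterior Beta(12, 7)
obs 2: x=0 → posterior Beta(12, 8)
obs 3: x=0 → posterior Beta(12, 9)
obs 4: x=1 → posterior Beta(13, 9)
obs 5: x=0 → posterior Beta(13, 10)
obs 6: x=1 → posterior Beta(14, 10)
obs 7: x=1 → posterior Beta(15, 10)
obs 8: x=1 → posterior Beta(16, 10)
obs 9: x=1 → posterior Beta(17, 10)
obs 10: x=1 → posterior Beta(18, 10)
obs 11: x=0 → posterior Beta(18, 11)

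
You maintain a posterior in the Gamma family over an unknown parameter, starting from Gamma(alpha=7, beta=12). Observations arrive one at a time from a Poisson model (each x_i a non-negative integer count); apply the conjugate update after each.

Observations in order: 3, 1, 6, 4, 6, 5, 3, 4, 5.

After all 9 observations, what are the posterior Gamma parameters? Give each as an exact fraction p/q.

alpha=44, beta=21

obs 1: x=3 → posterior Gamma(10, 13)
obs 2: x=1 → posterior Gamma(11, 14)
obs 3: x=6 → posterior Gamma(17, 15)
obs 4: x=4 → posterior Gamma(21, 16)
obs 5: x=6 → posterior Gamma(27, 17)
obs 6: x=5 → posterior Gamma(32, 18)
obs 7: x=3 → posterior Gamma(35, 19)
obs 8: x=4 → posterior Gamma(39, 20)
obs 9: x=5 → posterior Gamma(44, 21)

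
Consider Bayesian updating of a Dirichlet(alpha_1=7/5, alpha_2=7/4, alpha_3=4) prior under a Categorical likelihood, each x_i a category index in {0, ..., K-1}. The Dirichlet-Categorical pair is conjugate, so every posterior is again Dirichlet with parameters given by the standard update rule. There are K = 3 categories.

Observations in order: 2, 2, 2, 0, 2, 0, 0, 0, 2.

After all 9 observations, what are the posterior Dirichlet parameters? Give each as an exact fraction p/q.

obs 1: x=2 → posterior Dirichlet(7/5, 7/4, 5)
obs 2: x=2 → posterior Dirichlet(7/5, 7/4, 6)
obs 3: x=2 → posterior Dirichlet(7/5, 7/4, 7)
obs 4: x=0 → posterior Dirichlet(12/5, 7/4, 7)
obs 5: x=2 → posterior Dirichlet(12/5, 7/4, 8)
obs 6: x=0 → posterior Dirichlet(17/5, 7/4, 8)
obs 7: x=0 → posterior Dirichlet(22/5, 7/4, 8)
obs 8: x=0 → posterior Dirichlet(27/5, 7/4, 8)
obs 9: x=2 → posterior Dirichlet(27/5, 7/4, 9)

alpha_1=27/5, alpha_2=7/4, alpha_3=9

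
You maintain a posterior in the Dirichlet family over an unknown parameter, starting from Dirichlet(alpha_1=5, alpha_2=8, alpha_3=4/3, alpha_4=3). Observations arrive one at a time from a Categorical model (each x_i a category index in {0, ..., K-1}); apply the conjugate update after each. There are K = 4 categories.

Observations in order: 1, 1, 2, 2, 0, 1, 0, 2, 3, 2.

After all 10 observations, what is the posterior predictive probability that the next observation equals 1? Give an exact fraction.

obs 1: x=1 → posterior Dirichlet(5, 9, 4/3, 3)
obs 2: x=1 → posterior Dirichlet(5, 10, 4/3, 3)
obs 3: x=2 → posterior Dirichlet(5, 10, 7/3, 3)
obs 4: x=2 → posterior Dirichlet(5, 10, 10/3, 3)
obs 5: x=0 → posterior Dirichlet(6, 10, 10/3, 3)
obs 6: x=1 → posterior Dirichlet(6, 11, 10/3, 3)
obs 7: x=0 → posterior Dirichlet(7, 11, 10/3, 3)
obs 8: x=2 → posterior Dirichlet(7, 11, 13/3, 3)
obs 9: x=3 → posterior Dirichlet(7, 11, 13/3, 4)
obs 10: x=2 → posterior Dirichlet(7, 11, 16/3, 4)

33/82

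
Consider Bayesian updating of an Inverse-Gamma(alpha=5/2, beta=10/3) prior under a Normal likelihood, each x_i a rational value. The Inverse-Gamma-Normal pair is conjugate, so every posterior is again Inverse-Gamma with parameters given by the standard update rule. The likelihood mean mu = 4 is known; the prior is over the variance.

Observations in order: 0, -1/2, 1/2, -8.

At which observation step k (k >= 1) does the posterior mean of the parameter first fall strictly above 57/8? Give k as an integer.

k = 2

obs 1: x=0 → posterior Inverse-Gamma(3, 34/3)
obs 2: x=-1/2 → posterior Inverse-Gamma(7/2, 515/24)
obs 3: x=1/2 → posterior Inverse-Gamma(4, 331/12)
obs 4: x=-8 → posterior Inverse-Gamma(9/2, 1195/12)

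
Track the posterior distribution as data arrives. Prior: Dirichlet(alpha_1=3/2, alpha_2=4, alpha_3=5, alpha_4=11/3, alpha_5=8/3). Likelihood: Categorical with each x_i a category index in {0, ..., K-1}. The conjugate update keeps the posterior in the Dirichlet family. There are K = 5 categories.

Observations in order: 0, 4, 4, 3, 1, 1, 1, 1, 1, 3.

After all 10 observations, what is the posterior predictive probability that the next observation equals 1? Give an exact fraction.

54/161

obs 1: x=0 → posterior Dirichlet(5/2, 4, 5, 11/3, 8/3)
obs 2: x=4 → posterior Dirichlet(5/2, 4, 5, 11/3, 11/3)
obs 3: x=4 → posterior Dirichlet(5/2, 4, 5, 11/3, 14/3)
obs 4: x=3 → posterior Dirichlet(5/2, 4, 5, 14/3, 14/3)
obs 5: x=1 → posterior Dirichlet(5/2, 5, 5, 14/3, 14/3)
obs 6: x=1 → posterior Dirichlet(5/2, 6, 5, 14/3, 14/3)
obs 7: x=1 → posterior Dirichlet(5/2, 7, 5, 14/3, 14/3)
obs 8: x=1 → posterior Dirichlet(5/2, 8, 5, 14/3, 14/3)
obs 9: x=1 → posterior Dirichlet(5/2, 9, 5, 14/3, 14/3)
obs 10: x=3 → posterior Dirichlet(5/2, 9, 5, 17/3, 14/3)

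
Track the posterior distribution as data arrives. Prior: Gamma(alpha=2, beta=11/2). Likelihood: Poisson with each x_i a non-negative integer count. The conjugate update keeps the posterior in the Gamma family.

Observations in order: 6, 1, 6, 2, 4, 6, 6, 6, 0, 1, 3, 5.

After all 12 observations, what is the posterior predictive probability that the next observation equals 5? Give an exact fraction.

obs 1: x=6 → posterior Gamma(8, 13/2)
obs 2: x=1 → posterior Gamma(9, 15/2)
obs 3: x=6 → posterior Gamma(15, 17/2)
obs 4: x=2 → posterior Gamma(17, 19/2)
obs 5: x=4 → posterior Gamma(21, 21/2)
obs 6: x=6 → posterior Gamma(27, 23/2)
obs 7: x=6 → posterior Gamma(33, 25/2)
obs 8: x=6 → posterior Gamma(39, 27/2)
obs 9: x=0 → posterior Gamma(39, 29/2)
obs 10: x=1 → posterior Gamma(40, 31/2)
obs 11: x=3 → posterior Gamma(43, 33/2)
obs 12: x=5 → posterior Gamma(48, 35/2)

10844654055065204858776686394755211209063218911978765390813350677490234375000000000/130224103273078486269362935635065019156271586849560584713547123788983371878469304597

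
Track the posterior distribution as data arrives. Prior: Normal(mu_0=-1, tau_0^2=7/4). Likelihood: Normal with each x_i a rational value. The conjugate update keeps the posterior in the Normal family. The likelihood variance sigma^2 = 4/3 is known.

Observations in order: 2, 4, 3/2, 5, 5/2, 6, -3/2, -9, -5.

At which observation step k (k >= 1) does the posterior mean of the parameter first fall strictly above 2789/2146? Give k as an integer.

obs 1: x=2 → posterior Normal(26/37, 28/37)
obs 2: x=4 → posterior Normal(55/29, 14/29)
obs 3: x=3/2 → posterior Normal(283/158, 28/79)
obs 4: x=5 → posterior Normal(493/200, 7/25)
obs 5: x=5/2 → posterior Normal(299/121, 28/121)
obs 6: x=6 → posterior Normal(425/142, 14/71)
obs 7: x=-3/2 → posterior Normal(787/326, 28/163)
obs 8: x=-9 → posterior Normal(409/368, 7/46)
obs 9: x=-5 → posterior Normal(199/410, 28/205)

k = 2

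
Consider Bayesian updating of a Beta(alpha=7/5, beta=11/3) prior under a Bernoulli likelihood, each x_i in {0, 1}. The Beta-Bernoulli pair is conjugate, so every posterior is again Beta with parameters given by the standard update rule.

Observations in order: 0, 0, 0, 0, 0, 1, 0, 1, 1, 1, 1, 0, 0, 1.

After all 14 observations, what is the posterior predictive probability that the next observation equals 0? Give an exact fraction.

175/286

obs 1: x=0 → posterior Beta(7/5, 14/3)
obs 2: x=0 → posterior Beta(7/5, 17/3)
obs 3: x=0 → posterior Beta(7/5, 20/3)
obs 4: x=0 → posterior Beta(7/5, 23/3)
obs 5: x=0 → posterior Beta(7/5, 26/3)
obs 6: x=1 → posterior Beta(12/5, 26/3)
obs 7: x=0 → posterior Beta(12/5, 29/3)
obs 8: x=1 → posterior Beta(17/5, 29/3)
obs 9: x=1 → posterior Beta(22/5, 29/3)
obs 10: x=1 → posterior Beta(27/5, 29/3)
obs 11: x=1 → posterior Beta(32/5, 29/3)
obs 12: x=0 → posterior Beta(32/5, 32/3)
obs 13: x=0 → posterior Beta(32/5, 35/3)
obs 14: x=1 → posterior Beta(37/5, 35/3)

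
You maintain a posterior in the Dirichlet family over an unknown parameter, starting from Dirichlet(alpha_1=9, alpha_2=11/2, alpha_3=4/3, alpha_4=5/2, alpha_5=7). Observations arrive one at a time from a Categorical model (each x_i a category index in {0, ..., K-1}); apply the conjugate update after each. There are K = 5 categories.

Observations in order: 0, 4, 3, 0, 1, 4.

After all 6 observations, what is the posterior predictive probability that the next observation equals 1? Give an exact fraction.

39/188

obs 1: x=0 → posterior Dirichlet(10, 11/2, 4/3, 5/2, 7)
obs 2: x=4 → posterior Dirichlet(10, 11/2, 4/3, 5/2, 8)
obs 3: x=3 → posterior Dirichlet(10, 11/2, 4/3, 7/2, 8)
obs 4: x=0 → posterior Dirichlet(11, 11/2, 4/3, 7/2, 8)
obs 5: x=1 → posterior Dirichlet(11, 13/2, 4/3, 7/2, 8)
obs 6: x=4 → posterior Dirichlet(11, 13/2, 4/3, 7/2, 9)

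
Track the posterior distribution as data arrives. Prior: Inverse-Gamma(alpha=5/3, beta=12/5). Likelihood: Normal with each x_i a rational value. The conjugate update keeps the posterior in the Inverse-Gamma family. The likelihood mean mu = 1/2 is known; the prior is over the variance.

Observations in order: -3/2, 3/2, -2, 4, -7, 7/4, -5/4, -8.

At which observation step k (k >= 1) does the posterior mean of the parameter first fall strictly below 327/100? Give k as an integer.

k = 2

obs 1: x=-3/2 → posterior Inverse-Gamma(13/6, 22/5)
obs 2: x=3/2 → posterior Inverse-Gamma(8/3, 49/10)
obs 3: x=-2 → posterior Inverse-Gamma(19/6, 321/40)
obs 4: x=4 → posterior Inverse-Gamma(11/3, 283/20)
obs 5: x=-7 → posterior Inverse-Gamma(25/6, 1691/40)
obs 6: x=7/4 → posterior Inverse-Gamma(14/3, 6889/160)
obs 7: x=-5/4 → posterior Inverse-Gamma(31/6, 3567/80)
obs 8: x=-8 → posterior Inverse-Gamma(17/3, 6457/80)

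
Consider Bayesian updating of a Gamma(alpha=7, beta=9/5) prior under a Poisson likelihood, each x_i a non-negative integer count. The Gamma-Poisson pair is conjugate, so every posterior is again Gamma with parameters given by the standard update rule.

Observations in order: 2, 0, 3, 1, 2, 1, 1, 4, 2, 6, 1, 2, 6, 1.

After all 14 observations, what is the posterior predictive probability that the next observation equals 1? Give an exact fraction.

6612564434971350698858535892412588297690338027832691551125021883986039466735/31192500287219582011464043033101508040927476727094352505285176194316728532992

obs 1: x=2 → posterior Gamma(9, 14/5)
obs 2: x=0 → posterior Gamma(9, 19/5)
obs 3: x=3 → posterior Gamma(12, 24/5)
obs 4: x=1 → posterior Gamma(13, 29/5)
obs 5: x=2 → posterior Gamma(15, 34/5)
obs 6: x=1 → posterior Gamma(16, 39/5)
obs 7: x=1 → posterior Gamma(17, 44/5)
obs 8: x=4 → posterior Gamma(21, 49/5)
obs 9: x=2 → posterior Gamma(23, 54/5)
obs 10: x=6 → posterior Gamma(29, 59/5)
obs 11: x=1 → posterior Gamma(30, 64/5)
obs 12: x=2 → posterior Gamma(32, 69/5)
obs 13: x=6 → posterior Gamma(38, 74/5)
obs 14: x=1 → posterior Gamma(39, 79/5)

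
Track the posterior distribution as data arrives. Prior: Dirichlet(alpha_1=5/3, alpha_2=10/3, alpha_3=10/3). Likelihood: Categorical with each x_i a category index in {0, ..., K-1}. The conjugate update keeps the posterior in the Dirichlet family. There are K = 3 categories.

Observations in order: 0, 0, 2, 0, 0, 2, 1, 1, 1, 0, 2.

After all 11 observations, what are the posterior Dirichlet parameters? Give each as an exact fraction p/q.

alpha_1=20/3, alpha_2=19/3, alpha_3=19/3

obs 1: x=0 → posterior Dirichlet(8/3, 10/3, 10/3)
obs 2: x=0 → posterior Dirichlet(11/3, 10/3, 10/3)
obs 3: x=2 → posterior Dirichlet(11/3, 10/3, 13/3)
obs 4: x=0 → posterior Dirichlet(14/3, 10/3, 13/3)
obs 5: x=0 → posterior Dirichlet(17/3, 10/3, 13/3)
obs 6: x=2 → posterior Dirichlet(17/3, 10/3, 16/3)
obs 7: x=1 → posterior Dirichlet(17/3, 13/3, 16/3)
obs 8: x=1 → posterior Dirichlet(17/3, 16/3, 16/3)
obs 9: x=1 → posterior Dirichlet(17/3, 19/3, 16/3)
obs 10: x=0 → posterior Dirichlet(20/3, 19/3, 16/3)
obs 11: x=2 → posterior Dirichlet(20/3, 19/3, 19/3)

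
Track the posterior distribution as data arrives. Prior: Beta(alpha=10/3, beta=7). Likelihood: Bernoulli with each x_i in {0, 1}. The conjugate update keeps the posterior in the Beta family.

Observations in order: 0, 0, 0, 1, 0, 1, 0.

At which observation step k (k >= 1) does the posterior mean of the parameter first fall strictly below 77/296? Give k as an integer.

obs 1: x=0 → posterior Beta(10/3, 8)
obs 2: x=0 → posterior Beta(10/3, 9)
obs 3: x=0 → posterior Beta(10/3, 10)
obs 4: x=1 → posterior Beta(13/3, 10)
obs 5: x=0 → posterior Beta(13/3, 11)
obs 6: x=1 → posterior Beta(16/3, 11)
obs 7: x=0 → posterior Beta(16/3, 12)

k = 3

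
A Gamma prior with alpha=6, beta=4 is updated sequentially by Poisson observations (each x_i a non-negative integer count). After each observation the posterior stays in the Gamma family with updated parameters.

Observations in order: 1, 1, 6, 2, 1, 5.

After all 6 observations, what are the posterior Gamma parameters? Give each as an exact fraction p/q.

obs 1: x=1 → posterior Gamma(7, 5)
obs 2: x=1 → posterior Gamma(8, 6)
obs 3: x=6 → posterior Gamma(14, 7)
obs 4: x=2 → posterior Gamma(16, 8)
obs 5: x=1 → posterior Gamma(17, 9)
obs 6: x=5 → posterior Gamma(22, 10)

alpha=22, beta=10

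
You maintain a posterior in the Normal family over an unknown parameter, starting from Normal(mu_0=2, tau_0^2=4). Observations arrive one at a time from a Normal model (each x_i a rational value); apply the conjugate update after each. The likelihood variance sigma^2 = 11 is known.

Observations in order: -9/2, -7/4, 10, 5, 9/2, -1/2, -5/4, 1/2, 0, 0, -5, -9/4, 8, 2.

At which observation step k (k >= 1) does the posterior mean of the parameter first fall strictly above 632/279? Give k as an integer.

obs 1: x=-9/2 → posterior Normal(4/15, 44/15)
obs 2: x=-7/4 → posterior Normal(-3/19, 44/19)
obs 3: x=10 → posterior Normal(37/23, 44/23)
obs 4: x=5 → posterior Normal(19/9, 44/27)
obs 5: x=9/2 → posterior Normal(75/31, 44/31)
obs 6: x=-1/2 → posterior Normal(73/35, 44/35)
obs 7: x=-5/4 → posterior Normal(68/39, 44/39)
obs 8: x=1/2 → posterior Normal(70/43, 44/43)
obs 9: x=0 → posterior Normal(70/47, 44/47)
obs 10: x=0 → posterior Normal(70/51, 44/51)
obs 11: x=-5 → posterior Normal(10/11, 4/5)
obs 12: x=-9/4 → posterior Normal(41/59, 44/59)
obs 13: x=8 → posterior Normal(73/63, 44/63)
obs 14: x=2 → posterior Normal(81/67, 44/67)

k = 5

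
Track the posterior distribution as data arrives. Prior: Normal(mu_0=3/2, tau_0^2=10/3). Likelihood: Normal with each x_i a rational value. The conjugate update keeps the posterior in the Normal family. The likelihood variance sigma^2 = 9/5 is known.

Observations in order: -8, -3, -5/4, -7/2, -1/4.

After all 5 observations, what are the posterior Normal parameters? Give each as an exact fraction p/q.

mu_0=-1519/554, tau_0^2=90/277

obs 1: x=-8 → posterior Normal(-719/154, 90/77)
obs 2: x=-3 → posterior Normal(-1019/254, 90/127)
obs 3: x=-5/4 → posterior Normal(-572/177, 30/59)
obs 4: x=-7/2 → posterior Normal(-747/227, 90/227)
obs 5: x=-1/4 → posterior Normal(-1519/554, 90/277)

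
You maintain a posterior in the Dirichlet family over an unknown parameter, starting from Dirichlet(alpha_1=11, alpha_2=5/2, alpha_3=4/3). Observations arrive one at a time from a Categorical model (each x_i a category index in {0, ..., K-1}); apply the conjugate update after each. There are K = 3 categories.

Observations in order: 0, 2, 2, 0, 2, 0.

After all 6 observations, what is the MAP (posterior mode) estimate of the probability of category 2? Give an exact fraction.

obs 1: x=0 → posterior Dirichlet(12, 5/2, 4/3)
obs 2: x=2 → posterior Dirichlet(12, 5/2, 7/3)
obs 3: x=2 → posterior Dirichlet(12, 5/2, 10/3)
obs 4: x=0 → posterior Dirichlet(13, 5/2, 10/3)
obs 5: x=2 → posterior Dirichlet(13, 5/2, 13/3)
obs 6: x=0 → posterior Dirichlet(14, 5/2, 13/3)

20/107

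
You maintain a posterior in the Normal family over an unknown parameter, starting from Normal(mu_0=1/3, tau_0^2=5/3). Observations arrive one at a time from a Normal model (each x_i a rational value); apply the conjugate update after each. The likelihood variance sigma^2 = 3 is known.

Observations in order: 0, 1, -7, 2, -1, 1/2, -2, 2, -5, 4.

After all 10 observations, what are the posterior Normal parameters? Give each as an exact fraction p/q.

obs 1: x=0 → posterior Normal(3/14, 15/14)
obs 2: x=1 → posterior Normal(8/19, 15/19)
obs 3: x=-7 → posterior Normal(-9/8, 5/8)
obs 4: x=2 → posterior Normal(-17/29, 15/29)
obs 5: x=-1 → posterior Normal(-11/17, 15/34)
obs 6: x=1/2 → posterior Normal(-1/2, 5/13)
obs 7: x=-2 → posterior Normal(-59/88, 15/44)
obs 8: x=2 → posterior Normal(-39/98, 15/49)
obs 9: x=-5 → posterior Normal(-89/108, 5/18)
obs 10: x=4 → posterior Normal(-49/118, 15/59)

mu_0=-49/118, tau_0^2=15/59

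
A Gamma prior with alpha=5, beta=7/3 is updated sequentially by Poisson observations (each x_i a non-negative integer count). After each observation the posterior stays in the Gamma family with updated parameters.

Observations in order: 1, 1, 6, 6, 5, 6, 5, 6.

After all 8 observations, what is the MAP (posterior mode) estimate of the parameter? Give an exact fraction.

obs 1: x=1 → posterior Gamma(6, 10/3)
obs 2: x=1 → posterior Gamma(7, 13/3)
obs 3: x=6 → posterior Gamma(13, 16/3)
obs 4: x=6 → posterior Gamma(19, 19/3)
obs 5: x=5 → posterior Gamma(24, 22/3)
obs 6: x=6 → posterior Gamma(30, 25/3)
obs 7: x=5 → posterior Gamma(35, 28/3)
obs 8: x=6 → posterior Gamma(41, 31/3)

120/31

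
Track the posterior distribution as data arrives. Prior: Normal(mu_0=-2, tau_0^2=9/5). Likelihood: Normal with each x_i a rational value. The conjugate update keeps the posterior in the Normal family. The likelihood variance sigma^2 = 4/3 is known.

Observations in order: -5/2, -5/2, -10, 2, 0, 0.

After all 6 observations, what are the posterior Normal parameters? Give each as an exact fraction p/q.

mu_0=-391/182, tau_0^2=18/91

obs 1: x=-5/2 → posterior Normal(-215/94, 36/47)
obs 2: x=-5/2 → posterior Normal(-175/74, 18/37)
obs 3: x=-10 → posterior Normal(-445/101, 36/101)
obs 4: x=2 → posterior Normal(-391/128, 9/32)
obs 5: x=0 → posterior Normal(-391/155, 36/155)
obs 6: x=0 → posterior Normal(-391/182, 18/91)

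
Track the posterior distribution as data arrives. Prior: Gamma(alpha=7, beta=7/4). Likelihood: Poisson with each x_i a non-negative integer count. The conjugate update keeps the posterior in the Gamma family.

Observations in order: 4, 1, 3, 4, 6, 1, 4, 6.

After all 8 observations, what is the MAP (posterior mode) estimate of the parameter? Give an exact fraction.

140/39

obs 1: x=4 → posterior Gamma(11, 11/4)
obs 2: x=1 → posterior Gamma(12, 15/4)
obs 3: x=3 → posterior Gamma(15, 19/4)
obs 4: x=4 → posterior Gamma(19, 23/4)
obs 5: x=6 → posterior Gamma(25, 27/4)
obs 6: x=1 → posterior Gamma(26, 31/4)
obs 7: x=4 → posterior Gamma(30, 35/4)
obs 8: x=6 → posterior Gamma(36, 39/4)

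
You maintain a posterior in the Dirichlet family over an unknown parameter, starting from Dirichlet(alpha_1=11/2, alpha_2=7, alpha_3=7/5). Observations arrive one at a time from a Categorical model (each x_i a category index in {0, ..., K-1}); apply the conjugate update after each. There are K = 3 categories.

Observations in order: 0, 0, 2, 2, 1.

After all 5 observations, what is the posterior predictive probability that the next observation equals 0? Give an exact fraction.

25/63

obs 1: x=0 → posterior Dirichlet(13/2, 7, 7/5)
obs 2: x=0 → posterior Dirichlet(15/2, 7, 7/5)
obs 3: x=2 → posterior Dirichlet(15/2, 7, 12/5)
obs 4: x=2 → posterior Dirichlet(15/2, 7, 17/5)
obs 5: x=1 → posterior Dirichlet(15/2, 8, 17/5)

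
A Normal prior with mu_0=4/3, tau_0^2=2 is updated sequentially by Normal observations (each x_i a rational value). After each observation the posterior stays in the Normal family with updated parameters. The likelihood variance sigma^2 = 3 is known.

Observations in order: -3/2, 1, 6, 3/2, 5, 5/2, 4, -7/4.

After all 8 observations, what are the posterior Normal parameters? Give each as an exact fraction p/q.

mu_0=75/38, tau_0^2=6/19

obs 1: x=-3/2 → posterior Normal(1/5, 6/5)
obs 2: x=1 → posterior Normal(3/7, 6/7)
obs 3: x=6 → posterior Normal(5/3, 2/3)
obs 4: x=3/2 → posterior Normal(18/11, 6/11)
obs 5: x=5 → posterior Normal(28/13, 6/13)
obs 6: x=5/2 → posterior Normal(11/5, 2/5)
obs 7: x=4 → posterior Normal(41/17, 6/17)
obs 8: x=-7/4 → posterior Normal(75/38, 6/19)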